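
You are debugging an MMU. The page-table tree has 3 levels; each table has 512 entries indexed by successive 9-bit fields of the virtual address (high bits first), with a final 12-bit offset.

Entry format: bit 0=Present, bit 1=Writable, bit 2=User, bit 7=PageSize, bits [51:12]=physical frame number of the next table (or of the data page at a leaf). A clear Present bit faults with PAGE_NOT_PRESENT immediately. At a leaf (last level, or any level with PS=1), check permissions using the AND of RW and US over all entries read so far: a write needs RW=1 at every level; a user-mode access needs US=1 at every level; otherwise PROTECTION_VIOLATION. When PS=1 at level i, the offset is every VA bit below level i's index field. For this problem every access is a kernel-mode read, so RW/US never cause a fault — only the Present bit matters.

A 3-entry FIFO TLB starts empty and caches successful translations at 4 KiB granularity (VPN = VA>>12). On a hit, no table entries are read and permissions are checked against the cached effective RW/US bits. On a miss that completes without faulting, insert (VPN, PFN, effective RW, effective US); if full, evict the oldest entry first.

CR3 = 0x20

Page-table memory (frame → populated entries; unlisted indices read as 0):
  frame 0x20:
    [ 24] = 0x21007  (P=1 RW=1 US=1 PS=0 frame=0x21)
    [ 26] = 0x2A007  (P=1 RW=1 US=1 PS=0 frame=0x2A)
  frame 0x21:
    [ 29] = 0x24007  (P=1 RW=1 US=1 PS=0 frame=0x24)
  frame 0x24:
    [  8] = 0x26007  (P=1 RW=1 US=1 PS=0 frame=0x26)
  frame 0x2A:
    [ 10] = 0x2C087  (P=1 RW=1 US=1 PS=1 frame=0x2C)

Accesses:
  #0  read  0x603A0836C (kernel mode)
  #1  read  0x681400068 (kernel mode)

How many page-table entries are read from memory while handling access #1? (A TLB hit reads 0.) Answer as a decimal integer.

Trace:
#0 VA=0x603A0836C (r,kernel):
  [0] read 0x20 idx=24: raw=0x21007 flags P=1 W=1 U=1 S=0
  [1] read 0x21 idx=29: raw=0x24007 flags P=1 W=1 U=1 S=0
  [2] read 0x24 idx=8: raw=0x26007 flags P=1 W=1 U=1 S=0
  ✓ 0x2636C  — 3 lookups
#1 VA=0x681400068 (r,kernel):
  [0] read 0x20 idx=26: raw=0x2A007 flags P=1 W=1 U=1 S=0
  [1] read 0x2A idx=10: raw=0x2C087 flags P=1 W=1 U=1 S=1
  ✓ 0x2C068 (huge @L1)  — 2 lookups

Entries read for #1: 2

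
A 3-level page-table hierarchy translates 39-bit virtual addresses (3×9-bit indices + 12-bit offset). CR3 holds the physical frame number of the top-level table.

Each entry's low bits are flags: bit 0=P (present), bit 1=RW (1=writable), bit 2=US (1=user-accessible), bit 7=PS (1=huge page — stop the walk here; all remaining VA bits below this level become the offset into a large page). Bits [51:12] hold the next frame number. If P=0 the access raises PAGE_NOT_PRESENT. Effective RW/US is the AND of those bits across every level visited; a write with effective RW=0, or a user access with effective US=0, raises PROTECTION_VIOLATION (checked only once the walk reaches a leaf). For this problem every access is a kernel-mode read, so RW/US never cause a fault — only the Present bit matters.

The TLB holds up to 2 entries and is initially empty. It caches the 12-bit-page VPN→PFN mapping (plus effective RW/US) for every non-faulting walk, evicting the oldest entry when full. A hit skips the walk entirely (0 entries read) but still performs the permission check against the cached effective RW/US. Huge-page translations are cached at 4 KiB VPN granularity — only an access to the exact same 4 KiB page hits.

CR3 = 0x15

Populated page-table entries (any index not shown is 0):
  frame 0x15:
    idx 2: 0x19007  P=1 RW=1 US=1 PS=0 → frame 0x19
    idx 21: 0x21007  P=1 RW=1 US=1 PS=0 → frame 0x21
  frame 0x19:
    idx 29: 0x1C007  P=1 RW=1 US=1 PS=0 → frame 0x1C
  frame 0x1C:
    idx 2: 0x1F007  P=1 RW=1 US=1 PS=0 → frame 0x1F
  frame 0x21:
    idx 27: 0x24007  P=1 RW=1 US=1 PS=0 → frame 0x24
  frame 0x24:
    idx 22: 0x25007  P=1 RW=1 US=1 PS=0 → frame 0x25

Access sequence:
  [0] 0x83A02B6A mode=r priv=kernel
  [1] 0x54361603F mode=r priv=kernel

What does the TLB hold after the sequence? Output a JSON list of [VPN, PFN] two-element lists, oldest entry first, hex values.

Walk each access:
#0 VA=0x83A02B6A (r,kernel):
  lvl0: tbl 0x15, slot 2 ⇒ 0x19007 (P1/RW1/US1/PS0)
  lvl1: tbl 0x19, slot 29 ⇒ 0x1C007 (P1/RW1/US1/PS0)
  lvl2: tbl 0x1C, slot 2 ⇒ 0x1F007 (P1/RW1/US1/PS0)
  → PA=0x1FB6A  (3 entries read)
#1 VA=0x54361603F (r,kernel):
  lvl0: tbl 0x15, slot 21 ⇒ 0x21007 (P1/RW1/US1/PS0)
  lvl1: tbl 0x21, slot 27 ⇒ 0x24007 (P1/RW1/US1/PS0)
  lvl2: tbl 0x24, slot 22 ⇒ 0x25007 (P1/RW1/US1/PS0)
  → PA=0x2503F  (3 entries read)

TLB: [["0x83A02", "0x1F"], ["0x543616", "0x25"]]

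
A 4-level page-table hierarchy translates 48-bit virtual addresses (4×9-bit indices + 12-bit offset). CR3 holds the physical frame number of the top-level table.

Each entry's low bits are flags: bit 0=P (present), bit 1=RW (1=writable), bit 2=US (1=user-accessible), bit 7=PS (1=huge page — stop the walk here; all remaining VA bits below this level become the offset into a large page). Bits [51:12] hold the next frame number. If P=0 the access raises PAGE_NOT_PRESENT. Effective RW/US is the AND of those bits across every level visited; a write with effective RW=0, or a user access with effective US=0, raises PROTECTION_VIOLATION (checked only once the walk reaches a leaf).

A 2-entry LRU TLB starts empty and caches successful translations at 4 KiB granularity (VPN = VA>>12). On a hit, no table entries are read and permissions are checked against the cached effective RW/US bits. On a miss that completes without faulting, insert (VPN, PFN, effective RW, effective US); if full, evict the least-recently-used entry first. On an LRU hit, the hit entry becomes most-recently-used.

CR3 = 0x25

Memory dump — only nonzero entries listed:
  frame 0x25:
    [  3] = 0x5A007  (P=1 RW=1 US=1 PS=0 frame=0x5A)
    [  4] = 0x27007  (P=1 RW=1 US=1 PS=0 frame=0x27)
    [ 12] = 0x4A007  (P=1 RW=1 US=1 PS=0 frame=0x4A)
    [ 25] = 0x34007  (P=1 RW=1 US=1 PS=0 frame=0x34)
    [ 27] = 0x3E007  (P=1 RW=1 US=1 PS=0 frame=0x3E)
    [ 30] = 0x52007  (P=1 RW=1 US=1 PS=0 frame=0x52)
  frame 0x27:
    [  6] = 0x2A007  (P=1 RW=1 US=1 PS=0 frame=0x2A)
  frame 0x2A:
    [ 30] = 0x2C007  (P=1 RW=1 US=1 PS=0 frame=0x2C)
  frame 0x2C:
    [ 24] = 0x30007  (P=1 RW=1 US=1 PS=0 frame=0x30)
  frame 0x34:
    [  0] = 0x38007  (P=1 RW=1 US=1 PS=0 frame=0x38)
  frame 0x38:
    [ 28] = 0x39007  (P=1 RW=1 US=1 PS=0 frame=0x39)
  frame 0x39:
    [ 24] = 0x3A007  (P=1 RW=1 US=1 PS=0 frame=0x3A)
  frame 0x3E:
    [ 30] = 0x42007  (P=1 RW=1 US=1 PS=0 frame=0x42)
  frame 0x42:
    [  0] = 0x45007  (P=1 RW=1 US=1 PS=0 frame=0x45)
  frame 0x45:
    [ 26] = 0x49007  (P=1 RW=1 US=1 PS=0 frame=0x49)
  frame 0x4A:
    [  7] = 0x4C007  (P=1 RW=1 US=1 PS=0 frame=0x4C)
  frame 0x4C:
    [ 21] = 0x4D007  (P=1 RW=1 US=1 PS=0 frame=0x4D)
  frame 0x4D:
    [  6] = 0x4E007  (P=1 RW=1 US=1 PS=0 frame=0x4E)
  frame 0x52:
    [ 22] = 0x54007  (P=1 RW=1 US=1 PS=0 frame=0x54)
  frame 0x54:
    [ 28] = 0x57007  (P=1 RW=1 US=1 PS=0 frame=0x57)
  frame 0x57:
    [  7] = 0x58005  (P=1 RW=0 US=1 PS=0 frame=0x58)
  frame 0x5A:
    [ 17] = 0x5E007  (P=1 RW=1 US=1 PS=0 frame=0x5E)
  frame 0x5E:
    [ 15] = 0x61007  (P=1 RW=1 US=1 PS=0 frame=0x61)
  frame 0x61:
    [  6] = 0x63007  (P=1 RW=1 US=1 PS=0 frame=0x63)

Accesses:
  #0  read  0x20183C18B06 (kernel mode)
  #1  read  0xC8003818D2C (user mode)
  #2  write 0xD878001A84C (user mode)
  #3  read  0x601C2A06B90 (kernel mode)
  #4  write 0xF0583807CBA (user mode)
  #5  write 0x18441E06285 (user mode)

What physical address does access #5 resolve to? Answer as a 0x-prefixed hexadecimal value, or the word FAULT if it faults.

Per-access translation:
#0 VA=0x20183C18B06 (r,kernel):
  L0 @0x25[4] → 0x27007  P=1,RW=1,US=1,PS=0
  L1 @0x27[6] → 0x2A007  P=1,RW=1,US=1,PS=0
  L2 @0x2A[30] → 0x2C007  P=1,RW=1,US=1,PS=0
  L3 @0x2C[24] → 0x30007  P=1,RW=1,US=1,PS=0
  ⇒ phys 0x30B06  [4 reads]
#1 VA=0xC8003818D2C (r,user):
  L0 @0x25[25] → 0x34007  P=1,RW=1,US=1,PS=0
  L1 @0x34[0] → 0x38007  P=1,RW=1,US=1,PS=0
  L2 @0x38[28] → 0x39007  P=1,RW=1,US=1,PS=0
  L3 @0x39[24] → 0x3A007  P=1,RW=1,US=1,PS=0
  ⇒ phys 0x3AD2C  [4 reads]
#2 VA=0xD878001A84C (w,user):
  L0 @0x25[27] → 0x3E007  P=1,RW=1,US=1,PS=0
  L1 @0x3E[30] → 0x42007  P=1,RW=1,US=1,PS=0
  L2 @0x42[0] → 0x45007  P=1,RW=1,US=1,PS=0
  L3 @0x45[26] → 0x49007  P=1,RW=1,US=1,PS=0
  ⇒ phys 0x4984C  [4 reads]
#3 VA=0x601C2A06B90 (r,kernel):
  L0 @0x25[12] → 0x4A007  P=1,RW=1,US=1,PS=0
  L1 @0x4A[7] → 0x4C007  P=1,RW=1,US=1,PS=0
  L2 @0x4C[21] → 0x4D007  P=1,RW=1,US=1,PS=0
  L3 @0x4D[6] → 0x4E007  P=1,RW=1,US=1,PS=0
  ⇒ phys 0x4EB90  [4 reads]
#4 VA=0xF0583807CBA (w,user):
  L0 @0x25[30] → 0x52007  P=1,RW=1,US=1,PS=0
  L1 @0x52[22] → 0x54007  P=1,RW=1,US=1,PS=0
  L2 @0x54[28] → 0x57007  P=1,RW=1,US=1,PS=0
  L3 @0x57[7] → 0x58005  P=1,RW=0,US=1,PS=0
  ✗ PROTECTION_VIOLATION  [4 reads]
#5 VA=0x18441E06285 (w,user):
  L0 @0x25[3] → 0x5A007  P=1,RW=1,US=1,PS=0
  L1 @0x5A[17] → 0x5E007  P=1,RW=1,US=1,PS=0
  L2 @0x5E[15] → 0x61007  P=1,RW=1,US=1,PS=0
  L3 @0x61[6] → 0x63007  P=1,RW=1,US=1,PS=0
  ⇒ phys 0x63285  [4 reads]

Access #5 PA: 0x63285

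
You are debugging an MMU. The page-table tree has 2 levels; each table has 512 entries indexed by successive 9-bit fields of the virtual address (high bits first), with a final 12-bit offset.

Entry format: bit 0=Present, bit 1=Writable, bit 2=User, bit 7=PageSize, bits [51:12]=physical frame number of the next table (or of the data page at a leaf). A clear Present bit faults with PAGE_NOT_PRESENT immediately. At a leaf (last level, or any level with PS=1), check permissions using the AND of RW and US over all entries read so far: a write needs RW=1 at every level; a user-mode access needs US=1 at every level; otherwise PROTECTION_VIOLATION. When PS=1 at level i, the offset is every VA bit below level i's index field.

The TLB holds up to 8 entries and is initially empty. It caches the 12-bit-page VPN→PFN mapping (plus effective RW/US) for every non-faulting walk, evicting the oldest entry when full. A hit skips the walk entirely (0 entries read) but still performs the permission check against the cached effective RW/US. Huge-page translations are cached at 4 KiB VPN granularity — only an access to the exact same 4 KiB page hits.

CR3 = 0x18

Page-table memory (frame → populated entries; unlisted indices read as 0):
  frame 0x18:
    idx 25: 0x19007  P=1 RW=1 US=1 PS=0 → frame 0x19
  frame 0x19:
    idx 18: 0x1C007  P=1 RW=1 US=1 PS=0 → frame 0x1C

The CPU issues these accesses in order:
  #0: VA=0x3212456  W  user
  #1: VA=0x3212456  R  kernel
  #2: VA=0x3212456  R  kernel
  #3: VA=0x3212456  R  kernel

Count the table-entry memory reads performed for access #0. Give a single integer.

Per-access translation:
#0 VA=0x3212456 (w,user):
  lvl0: tbl 0x18, slot 25 ⇒ 0x19007 (P1/RW1/US1/PS0)
  lvl1: tbl 0x19, slot 18 ⇒ 0x1C007 (P1/RW1/US1/PS0)
  ✓ 0x1C456  — 2 lookups
#1 VA=0x3212456 (r,kernel):
  TLB hit vpn=0x3212 → PA=0x1C456
#2 VA=0x3212456 (r,kernel):
  TLB hit vpn=0x3212 → PA=0x1C456
#3 VA=0x3212456 (r,kernel):
  TLB hit vpn=0x3212 → PA=0x1C456

Entries read for #0: 2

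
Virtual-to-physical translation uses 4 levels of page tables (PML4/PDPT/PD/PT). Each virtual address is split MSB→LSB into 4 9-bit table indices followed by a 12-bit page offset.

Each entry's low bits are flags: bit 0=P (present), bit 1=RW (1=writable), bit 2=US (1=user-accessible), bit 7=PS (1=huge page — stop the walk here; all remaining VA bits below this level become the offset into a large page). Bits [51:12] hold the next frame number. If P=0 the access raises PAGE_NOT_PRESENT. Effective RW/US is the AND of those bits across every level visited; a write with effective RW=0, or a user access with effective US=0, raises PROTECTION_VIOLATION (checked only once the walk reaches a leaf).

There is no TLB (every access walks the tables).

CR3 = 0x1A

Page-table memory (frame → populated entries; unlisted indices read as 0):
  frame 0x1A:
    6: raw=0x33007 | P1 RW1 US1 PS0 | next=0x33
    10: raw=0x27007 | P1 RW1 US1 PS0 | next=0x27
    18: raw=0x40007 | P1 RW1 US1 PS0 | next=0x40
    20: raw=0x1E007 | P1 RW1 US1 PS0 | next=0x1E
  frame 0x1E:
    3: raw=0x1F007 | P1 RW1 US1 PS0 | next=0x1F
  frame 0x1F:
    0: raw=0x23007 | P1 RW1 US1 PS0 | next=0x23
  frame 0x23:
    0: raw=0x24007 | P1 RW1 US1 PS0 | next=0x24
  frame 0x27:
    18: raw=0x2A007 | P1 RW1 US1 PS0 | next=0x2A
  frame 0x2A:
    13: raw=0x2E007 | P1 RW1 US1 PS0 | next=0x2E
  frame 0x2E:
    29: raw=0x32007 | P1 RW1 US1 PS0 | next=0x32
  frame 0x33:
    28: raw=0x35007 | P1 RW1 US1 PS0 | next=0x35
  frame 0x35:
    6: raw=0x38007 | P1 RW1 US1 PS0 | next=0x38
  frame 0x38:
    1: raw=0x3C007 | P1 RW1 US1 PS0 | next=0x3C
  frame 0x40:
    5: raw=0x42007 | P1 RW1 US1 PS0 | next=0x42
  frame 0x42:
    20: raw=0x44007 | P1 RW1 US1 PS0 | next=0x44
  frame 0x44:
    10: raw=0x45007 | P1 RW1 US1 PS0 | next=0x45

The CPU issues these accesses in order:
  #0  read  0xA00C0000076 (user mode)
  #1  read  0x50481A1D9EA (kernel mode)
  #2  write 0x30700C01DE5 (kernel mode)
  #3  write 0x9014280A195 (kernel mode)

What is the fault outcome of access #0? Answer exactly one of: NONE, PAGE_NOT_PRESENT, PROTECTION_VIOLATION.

Per-access translation:
#0 VA=0xA00C0000076 (r,user):
  lvl0: tbl 0x1A, slot 20 ⇒ 0x1E007 (P1/RW1/US1/PS0)
  lvl1: tbl 0x1E, slot 3 ⇒ 0x1F007 (P1/RW1/US1/PS0)
  lvl2: tbl 0x1F, slot 0 ⇒ 0x23007 (P1/RW1/US1/PS0)
  lvl3: tbl 0x23, slot 0 ⇒ 0x24007 (P1/RW1/US1/PS0)
  ⇒ phys 0x24076  [4 reads]
#1 VA=0x50481A1D9EA (r,kernel):
  lvl0: tbl 0x1A, slot 10 ⇒ 0x27007 (P1/RW1/US1/PS0)
  lvl1: tbl 0x27, slot 18 ⇒ 0x2A007 (P1/RW1/US1/PS0)
  lvl2: tbl 0x2A, slot 13 ⇒ 0x2E007 (P1/RW1/US1/PS0)
  lvl3: tbl 0x2E, slot 29 ⇒ 0x32007 (P1/RW1/US1/PS0)
  ⇒ phys 0x329EA  [4 reads]
#2 VA=0x30700C01DE5 (w,kernel):
  lvl0: tbl 0x1A, slot 6 ⇒ 0x33007 (P1/RW1/US1/PS0)
  lvl1: tbl 0x33, slot 28 ⇒ 0x35007 (P1/RW1/US1/PS0)
  lvl2: tbl 0x35, slot 6 ⇒ 0x38007 (P1/RW1/US1/PS0)
  lvl3: tbl 0x38, slot 1 ⇒ 0x3C007 (P1/RW1/US1/PS0)
  ⇒ phys 0x3CDE5  [4 reads]
#3 VA=0x9014280A195 (w,kernel):
  lvl0: tbl 0x1A, slot 18 ⇒ 0x40007 (P1/RW1/US1/PS0)
  lvl1: tbl 0x40, slot 5 ⇒ 0x42007 (P1/RW1/US1/PS0)
  lvl2: tbl 0x42, slot 20 ⇒ 0x44007 (P1/RW1/US1/PS0)
  lvl3: tbl 0x44, slot 10 ⇒ 0x45007 (P1/RW1/US1/PS0)
  ⇒ phys 0x45195  [4 reads]

Access #0 fault: NONE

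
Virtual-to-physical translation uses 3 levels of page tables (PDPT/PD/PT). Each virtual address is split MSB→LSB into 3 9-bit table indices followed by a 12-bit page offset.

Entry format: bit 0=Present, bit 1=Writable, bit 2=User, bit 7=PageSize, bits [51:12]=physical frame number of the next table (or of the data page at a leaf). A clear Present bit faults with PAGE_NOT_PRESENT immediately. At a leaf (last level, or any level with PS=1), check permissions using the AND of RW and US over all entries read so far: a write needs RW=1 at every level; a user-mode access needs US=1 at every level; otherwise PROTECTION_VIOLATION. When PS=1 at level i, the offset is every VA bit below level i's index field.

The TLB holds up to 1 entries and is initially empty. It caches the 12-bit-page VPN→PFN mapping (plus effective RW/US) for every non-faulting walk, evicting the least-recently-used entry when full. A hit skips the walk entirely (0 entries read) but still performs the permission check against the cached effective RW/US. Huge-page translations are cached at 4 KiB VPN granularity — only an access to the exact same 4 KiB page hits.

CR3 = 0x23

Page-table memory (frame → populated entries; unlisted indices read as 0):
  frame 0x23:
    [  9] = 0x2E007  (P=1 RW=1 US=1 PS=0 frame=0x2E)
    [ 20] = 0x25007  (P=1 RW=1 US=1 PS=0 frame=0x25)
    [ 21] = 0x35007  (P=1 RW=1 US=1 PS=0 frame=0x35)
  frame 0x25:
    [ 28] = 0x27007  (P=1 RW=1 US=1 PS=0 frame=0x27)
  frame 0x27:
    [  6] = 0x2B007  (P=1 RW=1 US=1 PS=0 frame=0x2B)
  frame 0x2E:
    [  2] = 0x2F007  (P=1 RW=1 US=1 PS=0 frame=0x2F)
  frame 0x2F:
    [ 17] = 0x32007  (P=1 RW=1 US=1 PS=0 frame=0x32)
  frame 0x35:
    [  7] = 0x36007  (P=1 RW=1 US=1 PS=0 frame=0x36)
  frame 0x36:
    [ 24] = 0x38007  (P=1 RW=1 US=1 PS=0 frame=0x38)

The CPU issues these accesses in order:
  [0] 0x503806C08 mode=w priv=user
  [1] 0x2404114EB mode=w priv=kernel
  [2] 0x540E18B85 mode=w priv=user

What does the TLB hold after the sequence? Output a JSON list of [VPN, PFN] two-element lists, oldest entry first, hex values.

Walk each access:
#0 VA=0x503806C08 (w,user):
  lvl0: tbl 0x23, slot 20 ⇒ 0x25007 (P1/RW1/US1/PS0)
  lvl1: tbl 0x25, slot 28 ⇒ 0x27007 (P1/RW1/US1/PS0)
  lvl2: tbl 0x27, slot 6 ⇒ 0x2B007 (P1/RW1/US1/PS0)
  → PA=0x2BC08  (3 entries read)
#1 VA=0x2404114EB (w,kernel):
  lvl0: tbl 0x23, slot 9 ⇒ 0x2E007 (P1/RW1/US1/PS0)
  lvl1: tbl 0x2E, slot 2 ⇒ 0x2F007 (P1/RW1/US1/PS0)
  lvl2: tbl 0x2F, slot 17 ⇒ 0x32007 (P1/RW1/US1/PS0)
  → PA=0x324EB  (3 entries read)
#2 VA=0x540E18B85 (w,user):
  lvl0: tbl 0x23, slot 21 ⇒ 0x35007 (P1/RW1/US1/PS0)
  lvl1: tbl 0x35, slot 7 ⇒ 0x36007 (P1/RW1/US1/PS0)
  lvl2: tbl 0x36, slot 24 ⇒ 0x38007 (P1/RW1/US1/PS0)
  → PA=0x38B85  (3 entries read)

TLB: [["0x540E18", "0x38"]]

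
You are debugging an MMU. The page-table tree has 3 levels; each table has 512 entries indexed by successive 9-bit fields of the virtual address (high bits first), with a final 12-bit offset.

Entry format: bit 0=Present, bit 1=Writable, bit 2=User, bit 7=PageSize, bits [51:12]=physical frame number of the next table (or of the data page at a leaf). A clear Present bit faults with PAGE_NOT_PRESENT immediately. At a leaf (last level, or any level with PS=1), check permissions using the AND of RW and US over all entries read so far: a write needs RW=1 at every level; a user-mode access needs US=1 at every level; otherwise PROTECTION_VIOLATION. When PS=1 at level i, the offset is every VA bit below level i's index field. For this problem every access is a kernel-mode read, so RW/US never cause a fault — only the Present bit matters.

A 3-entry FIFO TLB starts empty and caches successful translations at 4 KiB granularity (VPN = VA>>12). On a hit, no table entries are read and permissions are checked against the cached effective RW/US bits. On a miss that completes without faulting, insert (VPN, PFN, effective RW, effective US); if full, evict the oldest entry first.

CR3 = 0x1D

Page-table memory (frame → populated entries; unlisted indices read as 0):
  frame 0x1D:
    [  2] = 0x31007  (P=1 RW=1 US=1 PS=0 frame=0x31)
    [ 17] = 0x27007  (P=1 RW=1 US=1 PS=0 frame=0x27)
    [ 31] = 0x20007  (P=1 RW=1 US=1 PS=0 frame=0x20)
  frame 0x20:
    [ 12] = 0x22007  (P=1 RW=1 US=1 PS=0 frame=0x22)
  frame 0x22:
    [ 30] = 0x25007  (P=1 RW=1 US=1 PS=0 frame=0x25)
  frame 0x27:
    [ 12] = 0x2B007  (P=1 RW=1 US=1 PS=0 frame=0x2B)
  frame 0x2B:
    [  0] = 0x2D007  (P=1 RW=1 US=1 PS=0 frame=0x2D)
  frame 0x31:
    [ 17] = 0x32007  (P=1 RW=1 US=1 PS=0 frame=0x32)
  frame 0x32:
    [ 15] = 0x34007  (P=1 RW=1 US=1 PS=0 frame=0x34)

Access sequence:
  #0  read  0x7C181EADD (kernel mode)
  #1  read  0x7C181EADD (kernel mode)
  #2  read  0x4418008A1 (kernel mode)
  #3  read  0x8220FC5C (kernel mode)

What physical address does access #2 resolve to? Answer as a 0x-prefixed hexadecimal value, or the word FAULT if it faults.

Walk each access:
#0 VA=0x7C181EADD (r,kernel):
  L0: frame=0x1D idx=31 entry=0x20007 [P=1 RW=1 US=1 PS=0]
  L1: frame=0x20 idx=12 entry=0x22007 [P=1 RW=1 US=1 PS=0]
  L2: frame=0x22 idx=30 entry=0x25007 [P=1 RW=1 US=1 PS=0]
  ✓ 0x25ADD  — 3 lookups
#1 VA=0x7C181EADD (r,kernel):
  TLB hit vpn=0x7C181E → PA=0x25ADD
#2 VA=0x4418008A1 (r,kernel):
  L0: frame=0x1D idx=17 entry=0x27007 [P=1 RW=1 US=1 PS=0]
  L1: frame=0x27 idx=12 entry=0x2B007 [P=1 RW=1 US=1 PS=0]
  L2: frame=0x2B idx=0 entry=0x2D007 [P=1 RW=1 US=1 PS=0]
  ✓ 0x2D8A1  — 3 lookups
#3 VA=0x8220FC5C (r,kernel):
  L0: frame=0x1D idx=2 entry=0x31007 [P=1 RW=1 US=1 PS=0]
  L1: frame=0x31 idx=17 entry=0x32007 [P=1 RW=1 US=1 PS=0]
  L2: frame=0x32 idx=15 entry=0x34007 [P=1 RW=1 US=1 PS=0]
  ✓ 0x34C5C  — 3 lookups

Access #2 PA: 0x2D8A1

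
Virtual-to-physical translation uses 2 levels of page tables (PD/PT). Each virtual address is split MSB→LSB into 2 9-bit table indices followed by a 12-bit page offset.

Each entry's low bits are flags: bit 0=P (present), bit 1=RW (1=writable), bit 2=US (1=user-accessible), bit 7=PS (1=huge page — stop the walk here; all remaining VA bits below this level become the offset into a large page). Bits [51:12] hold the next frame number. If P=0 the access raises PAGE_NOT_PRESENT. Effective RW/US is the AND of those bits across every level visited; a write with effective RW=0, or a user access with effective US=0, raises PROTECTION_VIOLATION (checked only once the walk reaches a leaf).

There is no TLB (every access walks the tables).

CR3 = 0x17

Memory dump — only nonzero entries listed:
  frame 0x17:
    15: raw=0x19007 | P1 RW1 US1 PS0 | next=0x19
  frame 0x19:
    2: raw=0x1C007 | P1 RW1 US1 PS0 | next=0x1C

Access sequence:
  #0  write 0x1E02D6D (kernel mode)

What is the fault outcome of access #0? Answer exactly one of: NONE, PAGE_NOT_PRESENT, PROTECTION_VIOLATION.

Per-access translation:
#0 VA=0x1E02D6D (w,kernel):
  L0: frame=0x17 idx=15 entry=0x19007 [P=1 RW=1 US=1 PS=0]
  L1: frame=0x19 idx=2 entry=0x1C007 [P=1 RW=1 US=1 PS=0]
  → PA=0x1CD6D  (2 entries read)

Access #0 fault: NONE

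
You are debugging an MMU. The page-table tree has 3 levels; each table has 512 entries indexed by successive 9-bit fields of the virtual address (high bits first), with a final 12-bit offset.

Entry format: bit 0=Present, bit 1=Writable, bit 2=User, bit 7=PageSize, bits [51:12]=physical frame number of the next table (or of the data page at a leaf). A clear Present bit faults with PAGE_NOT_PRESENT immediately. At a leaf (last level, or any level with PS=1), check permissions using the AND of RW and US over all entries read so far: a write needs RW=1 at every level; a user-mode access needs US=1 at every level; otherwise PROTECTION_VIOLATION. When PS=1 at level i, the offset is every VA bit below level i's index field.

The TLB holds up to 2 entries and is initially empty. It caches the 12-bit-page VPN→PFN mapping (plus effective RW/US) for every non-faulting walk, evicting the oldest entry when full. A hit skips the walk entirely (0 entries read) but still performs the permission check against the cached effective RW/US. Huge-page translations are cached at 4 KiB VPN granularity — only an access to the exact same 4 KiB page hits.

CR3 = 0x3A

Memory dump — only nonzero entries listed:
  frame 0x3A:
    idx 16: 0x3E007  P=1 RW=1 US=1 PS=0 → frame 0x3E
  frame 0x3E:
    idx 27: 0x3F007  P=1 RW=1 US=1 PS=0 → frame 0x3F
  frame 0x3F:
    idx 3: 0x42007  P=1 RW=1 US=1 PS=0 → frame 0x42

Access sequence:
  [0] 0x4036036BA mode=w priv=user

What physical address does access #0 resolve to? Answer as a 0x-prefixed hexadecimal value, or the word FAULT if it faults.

Walk each access:
#0 VA=0x4036036BA (w,user):
  L0 @0x3A[16] → 0x3E007  P=1,RW=1,US=1,PS=0
  L1 @0x3E[27] → 0x3F007  P=1,RW=1,US=1,PS=0
  L2 @0x3F[3] → 0x42007  P=1,RW=1,US=1,PS=0
  ✓ 0x426BA  — 3 lookups

Access #0 PA: 0x426BA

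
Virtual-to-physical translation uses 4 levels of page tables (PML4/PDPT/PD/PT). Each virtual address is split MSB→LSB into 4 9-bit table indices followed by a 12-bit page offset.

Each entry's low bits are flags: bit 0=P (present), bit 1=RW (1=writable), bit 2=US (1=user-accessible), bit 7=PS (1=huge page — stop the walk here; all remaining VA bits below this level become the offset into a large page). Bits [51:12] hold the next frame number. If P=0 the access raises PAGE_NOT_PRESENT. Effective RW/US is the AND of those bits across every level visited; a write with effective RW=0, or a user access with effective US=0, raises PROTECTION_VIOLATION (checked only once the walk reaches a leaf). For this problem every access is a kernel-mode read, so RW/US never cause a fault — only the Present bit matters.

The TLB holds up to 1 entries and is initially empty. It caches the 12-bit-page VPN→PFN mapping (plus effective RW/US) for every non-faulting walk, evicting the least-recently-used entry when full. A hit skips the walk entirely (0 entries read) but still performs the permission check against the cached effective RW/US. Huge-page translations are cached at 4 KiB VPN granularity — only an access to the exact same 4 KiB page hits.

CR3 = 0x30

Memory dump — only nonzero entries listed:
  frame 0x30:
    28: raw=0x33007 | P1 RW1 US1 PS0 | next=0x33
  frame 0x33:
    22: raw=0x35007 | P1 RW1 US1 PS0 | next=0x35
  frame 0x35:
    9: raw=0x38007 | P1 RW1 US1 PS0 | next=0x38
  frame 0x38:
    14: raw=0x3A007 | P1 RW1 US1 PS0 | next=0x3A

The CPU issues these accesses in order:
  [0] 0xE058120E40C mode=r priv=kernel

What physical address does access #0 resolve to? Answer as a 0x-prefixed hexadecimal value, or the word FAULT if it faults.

Trace:
#0 VA=0xE058120E40C (r,kernel):
  lvl0: tbl 0x30, slot 28 ⇒ 0x33007 (P1/RW1/US1/PS0)
  lvl1: tbl 0x33, slot 22 ⇒ 0x35007 (P1/RW1/US1/PS0)
  lvl2: tbl 0x35, slot 9 ⇒ 0x38007 (P1/RW1/US1/PS0)
  lvl3: tbl 0x38, slot 14 ⇒ 0x3A007 (P1/RW1/US1/PS0)
  ✓ 0x3A40C  — 4 lookups

Access #0 PA: 0x3A40C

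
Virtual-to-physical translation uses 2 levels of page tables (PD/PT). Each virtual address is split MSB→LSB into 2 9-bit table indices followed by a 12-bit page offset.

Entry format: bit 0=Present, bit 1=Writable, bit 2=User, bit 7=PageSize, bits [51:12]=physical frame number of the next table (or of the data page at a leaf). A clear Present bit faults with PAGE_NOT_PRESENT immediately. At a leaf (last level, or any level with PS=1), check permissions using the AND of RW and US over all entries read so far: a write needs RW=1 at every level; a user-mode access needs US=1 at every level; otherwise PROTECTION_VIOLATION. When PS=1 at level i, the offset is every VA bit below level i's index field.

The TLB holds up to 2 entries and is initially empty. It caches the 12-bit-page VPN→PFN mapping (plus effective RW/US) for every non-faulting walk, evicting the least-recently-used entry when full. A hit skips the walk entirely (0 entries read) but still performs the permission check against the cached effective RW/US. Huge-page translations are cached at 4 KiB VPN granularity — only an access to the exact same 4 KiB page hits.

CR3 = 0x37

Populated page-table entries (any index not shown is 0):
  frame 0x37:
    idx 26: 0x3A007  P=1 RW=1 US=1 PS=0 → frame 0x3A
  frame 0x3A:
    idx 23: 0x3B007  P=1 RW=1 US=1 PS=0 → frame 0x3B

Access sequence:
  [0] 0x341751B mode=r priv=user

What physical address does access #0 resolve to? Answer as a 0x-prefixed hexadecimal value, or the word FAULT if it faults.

Per-access translation:
#0 VA=0x341751B (r,user):
  L0 @0x37[26] → 0x3A007  P=1,RW=1,US=1,PS=0
  L1 @0x3A[23] → 0x3B007  P=1,RW=1,US=1,PS=0
  ✓ 0x3B51B  — 2 lookups

Access #0 PA: 0x3B51B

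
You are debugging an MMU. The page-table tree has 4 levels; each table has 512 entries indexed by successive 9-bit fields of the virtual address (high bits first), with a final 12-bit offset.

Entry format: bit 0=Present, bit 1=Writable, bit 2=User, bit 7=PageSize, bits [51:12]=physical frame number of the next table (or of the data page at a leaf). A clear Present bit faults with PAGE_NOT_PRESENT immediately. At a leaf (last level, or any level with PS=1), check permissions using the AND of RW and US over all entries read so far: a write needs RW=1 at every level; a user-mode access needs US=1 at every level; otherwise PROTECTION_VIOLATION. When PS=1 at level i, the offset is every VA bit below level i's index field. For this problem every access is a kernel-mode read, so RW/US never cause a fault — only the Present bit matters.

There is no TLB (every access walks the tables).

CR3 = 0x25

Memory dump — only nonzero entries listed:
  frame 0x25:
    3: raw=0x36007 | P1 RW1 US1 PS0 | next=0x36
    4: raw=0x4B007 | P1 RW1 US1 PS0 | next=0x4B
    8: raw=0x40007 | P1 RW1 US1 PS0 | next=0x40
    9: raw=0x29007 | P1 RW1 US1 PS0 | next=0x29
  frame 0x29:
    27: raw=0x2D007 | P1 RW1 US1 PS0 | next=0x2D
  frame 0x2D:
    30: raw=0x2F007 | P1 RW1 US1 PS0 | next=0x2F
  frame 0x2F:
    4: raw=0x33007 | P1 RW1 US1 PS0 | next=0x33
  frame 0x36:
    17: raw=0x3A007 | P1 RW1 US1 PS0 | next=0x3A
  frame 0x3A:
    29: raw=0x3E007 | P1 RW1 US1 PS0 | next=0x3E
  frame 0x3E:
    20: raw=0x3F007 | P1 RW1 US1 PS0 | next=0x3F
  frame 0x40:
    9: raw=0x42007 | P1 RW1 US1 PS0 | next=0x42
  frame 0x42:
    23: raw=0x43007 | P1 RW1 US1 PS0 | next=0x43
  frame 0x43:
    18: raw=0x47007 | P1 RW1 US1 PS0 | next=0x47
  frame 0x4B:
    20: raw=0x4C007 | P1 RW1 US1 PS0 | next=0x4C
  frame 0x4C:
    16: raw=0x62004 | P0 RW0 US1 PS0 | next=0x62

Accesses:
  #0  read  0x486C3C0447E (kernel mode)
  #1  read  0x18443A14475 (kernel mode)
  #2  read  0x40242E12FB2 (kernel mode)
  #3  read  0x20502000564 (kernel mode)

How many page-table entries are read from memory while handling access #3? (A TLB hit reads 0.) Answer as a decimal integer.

Trace:
#0 VA=0x486C3C0447E (r,kernel):
  [0] read 0x25 idx=9: raw=0x29007 flags P=1 W=1 U=1 S=0
  [1] read 0x29 idx=27: raw=0x2D007 flags P=1 W=1 U=1 S=0
  [2] read 0x2D idx=30: raw=0x2F007 flags P=1 W=1 U=1 S=0
  [3] read 0x2F idx=4: raw=0x33007 flags P=1 W=1 U=1 S=0
  ✓ 0x3347E  — 4 lookups
#1 VA=0x18443A14475 (r,kernel):
  [0] read 0x25 idx=3: raw=0x36007 flags P=1 W=1 U=1 S=0
  [1] read 0x36 idx=17: raw=0x3A007 flags P=1 W=1 U=1 S=0
  [2] read 0x3A idx=29: raw=0x3E007 flags P=1 W=1 U=1 S=0
  [3] read 0x3E idx=20: raw=0x3F007 flags P=1 W=1 U=1 S=0
  ✓ 0x3F475  — 4 lookups
#2 VA=0x40242E12FB2 (r,kernel):
  [0] read 0x25 idx=8: raw=0x40007 flags P=1 W=1 U=1 S=0
  [1] read 0x40 idx=9: raw=0x42007 flags P=1 W=1 U=1 S=0
  [2] read 0x42 idx=23: raw=0x43007 flags P=1 W=1 U=1 S=0
  [3] read 0x43 idx=18: raw=0x47007 flags P=1 W=1 U=1 S=0
  ✓ 0x47FB2  — 4 lookups
#3 VA=0x20502000564 (r,kernel):
  [0] read 0x25 idx=4: raw=0x4B007 flags P=1 W=1 U=1 S=0
  [1] read 0x4B idx=20: raw=0x4C007 flags P=1 W=1 U=1 S=0
  [2] read 0x4C idx=16: raw=0x62004 flags P=0 W=0 U=1 S=0
  ⇒ fault: PAGE_NOT_PRESENT  — 3 lookups

Entries read for #3: 3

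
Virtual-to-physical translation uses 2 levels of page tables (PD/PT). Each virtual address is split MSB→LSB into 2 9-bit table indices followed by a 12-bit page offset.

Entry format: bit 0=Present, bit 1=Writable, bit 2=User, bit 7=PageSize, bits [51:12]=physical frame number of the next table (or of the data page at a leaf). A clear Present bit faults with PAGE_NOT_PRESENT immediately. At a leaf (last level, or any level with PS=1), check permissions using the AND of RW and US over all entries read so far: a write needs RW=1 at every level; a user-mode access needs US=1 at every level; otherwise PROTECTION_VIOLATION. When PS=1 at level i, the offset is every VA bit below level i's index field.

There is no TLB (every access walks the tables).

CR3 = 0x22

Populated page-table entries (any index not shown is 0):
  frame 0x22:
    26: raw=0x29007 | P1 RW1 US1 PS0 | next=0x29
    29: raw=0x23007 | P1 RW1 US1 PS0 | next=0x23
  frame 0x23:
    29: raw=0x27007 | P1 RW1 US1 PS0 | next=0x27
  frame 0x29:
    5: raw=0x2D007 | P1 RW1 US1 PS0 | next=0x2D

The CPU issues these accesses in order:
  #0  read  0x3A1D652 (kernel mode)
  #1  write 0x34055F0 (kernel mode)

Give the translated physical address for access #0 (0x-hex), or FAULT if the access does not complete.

Per-access translation:
#0 VA=0x3A1D652 (r,kernel):
  [0] read 0x22 idx=29: raw=0x23007 flags P=1 W=1 U=1 S=0
  [1] read 0x23 idx=29: raw=0x27007 flags P=1 W=1 U=1 S=0
  ⇒ phys 0x27652  [2 reads]
#1 VA=0x34055F0 (w,kernel):
  [0] read 0x22 idx=26: raw=0x29007 flags P=1 W=1 U=1 S=0
  [1] read 0x29 idx=5: raw=0x2D007 flags P=1 W=1 U=1 S=0
  ⇒ phys 0x2D5F0  [2 reads]

Access #0 PA: 0x27652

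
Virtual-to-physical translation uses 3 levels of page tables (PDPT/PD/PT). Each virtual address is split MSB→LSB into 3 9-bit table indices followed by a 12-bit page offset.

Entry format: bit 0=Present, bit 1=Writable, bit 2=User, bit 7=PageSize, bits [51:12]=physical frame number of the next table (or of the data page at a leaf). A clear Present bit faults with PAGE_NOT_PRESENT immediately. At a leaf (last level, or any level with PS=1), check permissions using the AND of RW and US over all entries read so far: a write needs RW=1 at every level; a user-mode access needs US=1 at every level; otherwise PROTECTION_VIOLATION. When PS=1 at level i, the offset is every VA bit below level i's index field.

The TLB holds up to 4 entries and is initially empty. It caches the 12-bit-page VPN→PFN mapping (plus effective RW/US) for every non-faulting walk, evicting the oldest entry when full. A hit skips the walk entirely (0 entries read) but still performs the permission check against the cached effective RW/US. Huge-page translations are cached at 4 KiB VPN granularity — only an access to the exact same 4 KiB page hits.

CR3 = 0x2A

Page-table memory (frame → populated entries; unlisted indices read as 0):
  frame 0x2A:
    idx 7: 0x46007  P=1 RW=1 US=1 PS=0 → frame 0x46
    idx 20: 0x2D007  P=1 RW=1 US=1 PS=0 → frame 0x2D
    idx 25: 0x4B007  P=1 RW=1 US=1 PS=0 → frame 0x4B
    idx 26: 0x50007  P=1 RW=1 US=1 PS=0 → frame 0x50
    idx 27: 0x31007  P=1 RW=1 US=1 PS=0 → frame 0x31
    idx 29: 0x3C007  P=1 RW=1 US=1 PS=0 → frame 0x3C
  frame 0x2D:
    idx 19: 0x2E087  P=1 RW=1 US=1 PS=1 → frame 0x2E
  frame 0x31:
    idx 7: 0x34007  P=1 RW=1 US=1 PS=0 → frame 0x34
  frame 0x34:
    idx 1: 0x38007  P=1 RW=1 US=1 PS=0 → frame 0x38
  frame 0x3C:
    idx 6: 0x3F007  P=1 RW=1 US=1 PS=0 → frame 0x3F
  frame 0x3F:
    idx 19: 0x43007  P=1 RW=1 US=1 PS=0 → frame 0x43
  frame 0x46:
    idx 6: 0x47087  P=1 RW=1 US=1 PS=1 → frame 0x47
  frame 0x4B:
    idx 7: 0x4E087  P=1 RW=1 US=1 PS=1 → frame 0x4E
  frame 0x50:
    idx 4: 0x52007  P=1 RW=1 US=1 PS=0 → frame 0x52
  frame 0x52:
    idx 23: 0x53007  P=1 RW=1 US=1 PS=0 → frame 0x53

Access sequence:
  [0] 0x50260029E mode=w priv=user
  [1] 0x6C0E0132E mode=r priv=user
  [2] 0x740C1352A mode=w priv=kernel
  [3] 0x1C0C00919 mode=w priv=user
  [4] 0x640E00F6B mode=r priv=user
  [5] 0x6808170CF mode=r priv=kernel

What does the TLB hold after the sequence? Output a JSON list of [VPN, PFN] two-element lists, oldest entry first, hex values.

Per-access translation:
#0 VA=0x50260029E (w,user):
  lvl0: tbl 0x2A, slot 20 ⇒ 0x2D007 (P1/RW1/US1/PS0)
  lvl1: tbl 0x2D, slot 19 ⇒ 0x2E087 (P1/RW1/US1/PS1)
  ⇒ phys 0x2E29E (huge @L1)  [2 reads]
#1 VA=0x6C0E0132E (r,user):
  lvl0: tbl 0x2A, slot 27 ⇒ 0x31007 (P1/RW1/US1/PS0)
  lvl1: tbl 0x31, slot 7 ⇒ 0x34007 (P1/RW1/US1/PS0)
  lvl2: tbl 0x34, slot 1 ⇒ 0x38007 (P1/RW1/US1/PS0)
  ⇒ phys 0x3832E  [3 reads]
#2 VA=0x740C1352A (w,kernel):
  lvl0: tbl 0x2A, slot 29 ⇒ 0x3C007 (P1/RW1/US1/PS0)
  lvl1: tbl 0x3C, slot 6 ⇒ 0x3F007 (P1/RW1/US1/PS0)
  lvl2: tbl 0x3F, slot 19 ⇒ 0x43007 (P1/RW1/US1/PS0)
  ⇒ phys 0x4352A  [3 reads]
#3 VA=0x1C0C00919 (w,user):
  lvl0: tbl 0x2A, slot 7 ⇒ 0x46007 (P1/RW1/US1/PS0)
  lvl1: tbl 0x46, slot 6 ⇒ 0x47087 (P1/RW1/US1/PS1)
  ⇒ phys 0x47919 (huge @L1)  [2 reads]
#4 VA=0x640E00F6B (r,user):
  lvl0: tbl 0x2A, slot 25 ⇒ 0x4B007 (P1/RW1/US1/PS0)
  lvl1: tbl 0x4B, slot 7 ⇒ 0x4E087 (P1/RW1/US1/PS1)
  ⇒ phys 0x4EF6B (huge @L1)  [2 reads]
#5 VA=0x6808170CF (r,kernel):
  lvl0: tbl 0x2A, slot 26 ⇒ 0x50007 (P1/RW1/US1/PS0)
  lvl1: tbl 0x50, slot 4 ⇒ 0x52007 (P1/RW1/US1/PS0)
  lvl2: tbl 0x52, slot 23 ⇒ 0x53007 (P1/RW1/US1/PS0)
  ⇒ phys 0x530CF  [3 reads]

TLB: [["0x740C13", "0x43"], ["0x1C0C00", "0x47"], ["0x640E00", "0x4E"], ["0x680817", "0x53"]]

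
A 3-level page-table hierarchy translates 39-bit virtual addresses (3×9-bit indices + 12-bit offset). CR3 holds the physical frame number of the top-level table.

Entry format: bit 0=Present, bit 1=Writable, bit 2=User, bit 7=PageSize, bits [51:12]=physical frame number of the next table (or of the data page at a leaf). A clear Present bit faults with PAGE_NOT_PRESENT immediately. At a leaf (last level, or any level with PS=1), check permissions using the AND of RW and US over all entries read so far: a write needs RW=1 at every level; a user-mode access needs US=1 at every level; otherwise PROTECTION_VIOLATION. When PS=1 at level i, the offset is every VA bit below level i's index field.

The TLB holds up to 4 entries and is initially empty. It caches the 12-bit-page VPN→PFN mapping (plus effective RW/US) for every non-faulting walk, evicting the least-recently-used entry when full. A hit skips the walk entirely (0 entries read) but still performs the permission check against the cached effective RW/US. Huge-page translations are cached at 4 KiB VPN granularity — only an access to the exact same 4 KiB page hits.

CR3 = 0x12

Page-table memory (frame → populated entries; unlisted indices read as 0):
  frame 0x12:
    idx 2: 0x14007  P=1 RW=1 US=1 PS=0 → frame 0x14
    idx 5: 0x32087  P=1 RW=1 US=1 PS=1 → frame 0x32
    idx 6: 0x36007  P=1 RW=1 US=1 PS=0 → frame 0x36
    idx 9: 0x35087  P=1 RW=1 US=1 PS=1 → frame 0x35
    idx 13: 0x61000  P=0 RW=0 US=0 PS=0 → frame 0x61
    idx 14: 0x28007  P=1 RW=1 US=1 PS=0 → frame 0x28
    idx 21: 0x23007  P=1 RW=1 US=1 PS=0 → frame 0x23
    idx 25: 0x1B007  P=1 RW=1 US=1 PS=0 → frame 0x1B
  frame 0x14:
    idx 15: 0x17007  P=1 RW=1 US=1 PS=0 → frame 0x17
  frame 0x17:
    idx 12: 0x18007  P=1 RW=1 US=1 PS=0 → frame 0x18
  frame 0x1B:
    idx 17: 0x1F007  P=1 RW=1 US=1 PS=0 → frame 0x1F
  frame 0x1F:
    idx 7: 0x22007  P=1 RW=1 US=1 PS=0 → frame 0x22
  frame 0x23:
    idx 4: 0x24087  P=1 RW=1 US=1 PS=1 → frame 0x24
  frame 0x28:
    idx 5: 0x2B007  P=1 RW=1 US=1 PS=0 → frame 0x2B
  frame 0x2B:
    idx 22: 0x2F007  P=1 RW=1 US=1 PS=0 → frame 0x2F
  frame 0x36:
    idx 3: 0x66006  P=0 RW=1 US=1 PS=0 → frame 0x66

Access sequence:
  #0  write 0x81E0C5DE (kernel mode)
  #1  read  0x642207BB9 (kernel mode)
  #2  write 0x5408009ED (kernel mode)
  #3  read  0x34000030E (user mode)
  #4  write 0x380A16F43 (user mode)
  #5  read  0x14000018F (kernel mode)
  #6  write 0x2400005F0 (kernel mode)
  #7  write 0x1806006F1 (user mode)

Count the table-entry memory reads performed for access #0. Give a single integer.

Trace:
#0 VA=0x81E0C5DE (w,kernel):
  L0: frame=0x12 idx=2 entry=0x14007 [P=1 RW=1 US=1 PS=0]
  L1: frame=0x14 idx=15 entry=0x17007 [P=1 RW=1 US=1 PS=0]
  L2: frame=0x17 idx=12 entry=0x18007 [P=1 RW=1 US=1 PS=0]
  → PA=0x185DE  (3 entries read)
#1 VA=0x642207BB9 (r,kernel):
  L0: frame=0x12 idx=25 entry=0x1B007 [P=1 RW=1 US=1 PS=0]
  L1: frame=0x1B idx=17 entry=0x1F007 [P=1 RW=1 US=1 PS=0]
  L2: frame=0x1F idx=7 entry=0x22007 [P=1 RW=1 US=1 PS=0]
  → PA=0x22BB9  (3 entries read)
#2 VA=0x5408009ED (w,kernel):
  L0: frame=0x12 idx=21 entry=0x23007 [P=1 RW=1 US=1 PS=0]
  L1: frame=0x23 idx=4 entry=0x24087 [P=1 RW=1 US=1 PS=1]
  → PA=0x249ED (huge @L1)  (2 entries read)
#3 VA=0x34000030E (r,user):
  L0: frame=0x12 idx=13 entry=0x61000 [P=0 RW=0 US=0 PS=0]
  → PAGE_NOT_PRESENT  (1 entries read)
#4 VA=0x380A16F43 (w,user):
  L0: frame=0x12 idx=14 entry=0x28007 [P=1 RW=1 US=1 PS=0]
  L1: frame=0x28 idx=5 entry=0x2B007 [P=1 RW=1 US=1 PS=0]
  L2: frame=0x2B idx=22 entry=0x2F007 [P=1 RW=1 US=1 PS=0]
  → PA=0x2FF43  (3 entries read)
#5 VA=0x14000018F (r,kernel):
  L0: frame=0x12 idx=5 entry=0x32087 [P=1 RW=1 US=1 PS=1]
  → PA=0x3218F (huge @L0)  (1 entries read)
#6 VA=0x2400005F0 (w,kernel):
  L0: frame=0x12 idx=9 entry=0x35087 [P=1 RW=1 US=1 PS=1]
  → PA=0x355F0 (huge @L0)  (1 entries read)
#7 VA=0x1806006F1 (w,user):
  L0: frame=0x12 idx=6 entry=0x36007 [P=1 RW=1 US=1 PS=0]
  L1: frame=0x36 idx=3 entry=0x66006 [P=0 RW=1 US=1 PS=0]
  → PAGE_NOT_PRESENT  (2 entries read)

Entries read for #0: 3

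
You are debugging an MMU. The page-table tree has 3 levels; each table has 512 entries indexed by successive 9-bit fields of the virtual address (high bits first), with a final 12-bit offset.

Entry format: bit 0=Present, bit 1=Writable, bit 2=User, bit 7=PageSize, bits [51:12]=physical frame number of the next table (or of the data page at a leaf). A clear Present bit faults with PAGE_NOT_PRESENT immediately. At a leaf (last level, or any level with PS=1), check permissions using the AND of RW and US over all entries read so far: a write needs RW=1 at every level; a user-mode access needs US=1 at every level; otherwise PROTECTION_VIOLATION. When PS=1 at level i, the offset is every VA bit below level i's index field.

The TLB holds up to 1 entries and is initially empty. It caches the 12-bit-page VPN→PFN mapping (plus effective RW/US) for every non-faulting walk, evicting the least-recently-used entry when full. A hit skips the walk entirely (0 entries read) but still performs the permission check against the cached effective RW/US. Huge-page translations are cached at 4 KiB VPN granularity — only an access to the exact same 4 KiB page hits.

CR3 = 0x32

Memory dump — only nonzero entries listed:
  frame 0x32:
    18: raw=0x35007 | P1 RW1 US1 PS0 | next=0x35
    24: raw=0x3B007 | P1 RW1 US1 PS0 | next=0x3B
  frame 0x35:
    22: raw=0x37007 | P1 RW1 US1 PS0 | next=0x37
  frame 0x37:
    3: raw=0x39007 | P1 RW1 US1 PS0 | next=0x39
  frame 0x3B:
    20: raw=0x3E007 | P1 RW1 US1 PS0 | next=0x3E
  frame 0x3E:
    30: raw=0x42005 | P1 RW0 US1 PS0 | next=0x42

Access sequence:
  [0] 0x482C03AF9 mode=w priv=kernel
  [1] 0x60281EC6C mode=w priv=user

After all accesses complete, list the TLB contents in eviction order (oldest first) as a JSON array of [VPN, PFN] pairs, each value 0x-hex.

Per-access translation:
#0 VA=0x482C03AF9 (w,kernel):
  L0 @0x32[18] → 0x35007  P=1,RW=1,US=1,PS=0
  L1 @0x35[22] → 0x37007  P=1,RW=1,US=1,PS=0
  L2 @0x37[3] → 0x39007  P=1,RW=1,US=1,PS=0
  → PA=0x39AF9  (3 entries read)
#1 VA=0x60281EC6C (w,user):
  L0 @0x32[24] → 0x3B007  P=1,RW=1,US=1,PS=0
  L1 @0x3B[20] → 0x3E007  P=1,RW=1,US=1,PS=0
  L2 @0x3E[30] → 0x42005  P=1,RW=0,US=1,PS=0
  → PROTECTION_VIOLATION  (3 entries read)

TLB: [["0x482C03", "0x39"]]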